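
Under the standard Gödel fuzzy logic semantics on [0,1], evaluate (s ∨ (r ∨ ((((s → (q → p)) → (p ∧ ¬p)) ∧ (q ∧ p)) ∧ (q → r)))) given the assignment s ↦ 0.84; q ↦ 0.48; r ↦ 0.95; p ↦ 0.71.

0.95

(q → p): 0.48 ≤ 0.71, so result = 1
(s → (q → p)): 0.84 ≤ 1, so result = 1
¬p: Gödel ¬ of 0.71 = 0 (operand ≠ 0)
(p ∧ ¬p) = min(0.71, 0) = 0
((s → (q → p)) → (p ∧ ¬p)): 1 > 0, so result = 0
(q ∧ p) = min(0.48, 0.71) = 0.48
(((s → (q → p)) → (p ∧ ¬p)) ∧ (q ∧ p)) = min(0, 0.48) = 0
(q → r): 0.48 ≤ 0.95, so result = 1
((((s → (q → p)) → (p ∧ ¬p)) ∧ (q ∧ p)) ∧ (q → r)) = min(0, 1) = 0
(r ∨ ((((s → (q → p)) → (p ∧ ¬p)) ∧ (q ∧ p)) ∧ (q → r))) = max(0.95, 0) = 0.95
(s ∨ (r ∨ ((((s → (q → p)) → (p ∧ ¬p)) ∧ (q ∧ p)) ∧ (q → r)))) = max(0.84, 0.95) = 0.95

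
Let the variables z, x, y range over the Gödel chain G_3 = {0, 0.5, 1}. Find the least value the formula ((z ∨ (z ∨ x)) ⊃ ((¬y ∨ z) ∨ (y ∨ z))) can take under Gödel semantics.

0.50

The minimum is attained at z = 0, x = 1, y = 0.5:
  (z ∨ x) = max(0, 1) = 1
  (z ∨ (z ∨ x)) = max(0, 1) = 1
  ¬y: Gödel ¬ of 0.5 = 0 (operand ≠ 0)
  (¬y ∨ z) = max(0, 0) = 0
  (y ∨ z) = max(0.5, 0) = 0.5
  ((¬y ∨ z) ∨ (y ∨ z)) = max(0, 0.5) = 0.5
  ((z ∨ (z ∨ x)) ⊃ ((¬y ∨ z) ∨ (y ∨ z))): 1 > 0.5, so result = 0.5
Checking all 27 assignments confirms none give a value below 0.50.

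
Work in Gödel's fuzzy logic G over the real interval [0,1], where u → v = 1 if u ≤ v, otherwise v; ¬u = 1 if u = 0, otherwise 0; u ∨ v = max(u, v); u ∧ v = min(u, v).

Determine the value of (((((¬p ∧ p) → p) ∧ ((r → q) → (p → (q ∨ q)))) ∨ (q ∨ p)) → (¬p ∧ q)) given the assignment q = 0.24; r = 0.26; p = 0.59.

0.00

¬p: Gödel ¬ of 0.59 = 0 (operand ≠ 0)
(¬p ∧ p) = min(0, 0.59) = 0
((¬p ∧ p) → p): 0 ≤ 0.59, so result = 1
(r → q): 0.26 > 0.24, so result = 0.24
(q ∨ q) = max(0.24, 0.24) = 0.24
(p → (q ∨ q)): 0.59 > 0.24, so result = 0.24
((r → q) → (p → (q ∨ q))): 0.24 ≤ 0.24, so result = 1
(((¬p ∧ p) → p) ∧ ((r → q) → (p → (q ∨ q)))) = min(1, 1) = 1
(q ∨ p) = max(0.24, 0.59) = 0.59
((((¬p ∧ p) → p) ∧ ((r → q) → (p → (q ∨ q)))) ∨ (q ∨ p)) = max(1, 0.59) = 1
¬p: Gödel ¬ of 0.59 = 0 (operand ≠ 0)
(¬p ∧ q) = min(0, 0.24) = 0
(((((¬p ∧ p) → p) ∧ ((r → q) → (p → (q ∨ q)))) ∨ (q ∨ p)) → (¬p ∧ q)): 1 > 0, so result = 0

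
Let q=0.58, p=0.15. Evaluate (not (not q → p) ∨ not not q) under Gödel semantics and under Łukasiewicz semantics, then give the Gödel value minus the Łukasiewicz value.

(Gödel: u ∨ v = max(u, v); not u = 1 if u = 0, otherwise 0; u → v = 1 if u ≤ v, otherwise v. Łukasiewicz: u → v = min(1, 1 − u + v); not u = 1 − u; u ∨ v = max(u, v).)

Gödel evaluation:
  not q: Gödel ¬ of 0.58 = 0 (operand ≠ 0)
  (not q → p): 0 ≤ 0.15, so result = 1
  not (not q → p): Gödel ¬ of 1 = 0 (operand ≠ 0)
  not q: Gödel ¬ of 0.58 = 0 (operand ≠ 0)
  not not q: Gödel ¬ of 0 = 1 (operand is 0)
  (not (not q → p) ∨ not not q) = max(0, 1) = 1
  Gödel value = 1
Łukasiewicz evaluation:
  not q: Łukasiewicz ¬ gives 1 − 0.58 = 0.42
  (not q → p): min(1, 1 − 0.42 + 0.15) = 0.73
  not (not q → p): Łukasiewicz ¬ gives 1 − 0.73 = 0.27
  not q: Łukasiewicz ¬ gives 1 − 0.58 = 0.42
  not not q: Łukasiewicz ¬ gives 1 − 0.42 = 0.58
  (not (not q → p) ∨ not not q) = max(0.27, 0.58) = 0.58
  Łukasiewicz value = 0.58
Difference: 1 − 0.58 = 0.42

0.42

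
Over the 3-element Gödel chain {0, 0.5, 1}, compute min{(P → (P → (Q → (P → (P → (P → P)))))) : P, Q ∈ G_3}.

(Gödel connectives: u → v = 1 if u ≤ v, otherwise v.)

Every assignment gives 1. For instance at P = 0, Q = 0:
  (P → P): 0 ≤ 0, so result = 1
  (P → (P → P)): 0 ≤ 1, so result = 1
  (P → (P → (P → P))): 0 ≤ 1, so result = 1
  (Q → (P → (P → (P → P)))): 0 ≤ 1, so result = 1
  (P → (Q → (P → (P → (P → P))))): 0 ≤ 1, so result = 1
  (P → (P → (Q → (P → (P → (P → P)))))): 0 ≤ 1, so result = 1
All 9 assignments give value 1 — the formula is a G_3-tautology.

1.00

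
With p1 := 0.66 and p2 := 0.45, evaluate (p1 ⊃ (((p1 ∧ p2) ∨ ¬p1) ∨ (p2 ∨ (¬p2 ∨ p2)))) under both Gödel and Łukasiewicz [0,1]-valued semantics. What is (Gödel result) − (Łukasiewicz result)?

-0.44

Gödel evaluation:
  (p1 ∧ p2) = min(0.66, 0.45) = 0.45
  ¬p1: Gödel ¬ of 0.66 = 0 (operand ≠ 0)
  ((p1 ∧ p2) ∨ ¬p1) = max(0.45, 0) = 0.45
  ¬p2: Gödel ¬ of 0.45 = 0 (operand ≠ 0)
  (¬p2 ∨ p2) = max(0, 0.45) = 0.45
  (p2 ∨ (¬p2 ∨ p2)) = max(0.45, 0.45) = 0.45
  (((p1 ∧ p2) ∨ ¬p1) ∨ (p2 ∨ (¬p2 ∨ p2))) = max(0.45, 0.45) = 0.45
  (p1 ⊃ (((p1 ∧ p2) ∨ ¬p1) ∨ (p2 ∨ (¬p2 ∨ p2)))): 0.66 > 0.45, so result = 0.45
  Gödel value = 0.45
Łukasiewicz evaluation:
  (p1 ∧ p2) = min(0.66, 0.45) = 0.45
  ¬p1: Łukasiewicz ¬ gives 1 − 0.66 = 0.34
  ((p1 ∧ p2) ∨ ¬p1) = max(0.45, 0.34) = 0.45
  ¬p2: Łukasiewicz ¬ gives 1 − 0.45 = 0.55
  (¬p2 ∨ p2) = max(0.55, 0.45) = 0.55
  (p2 ∨ (¬p2 ∨ p2)) = max(0.45, 0.55) = 0.55
  (((p1 ∧ p2) ∨ ¬p1) ∨ (p2 ∨ (¬p2 ∨ p2))) = max(0.45, 0.55) = 0.55
  (p1 ⊃ (((p1 ∧ p2) ∨ ¬p1) ∨ (p2 ∨ (¬p2 ∨ p2)))): min(1, 1 − 0.66 + 0.55) = 0.89
  Łukasiewicz value = 0.89
Difference: 0.45 − 0.89 = -0.44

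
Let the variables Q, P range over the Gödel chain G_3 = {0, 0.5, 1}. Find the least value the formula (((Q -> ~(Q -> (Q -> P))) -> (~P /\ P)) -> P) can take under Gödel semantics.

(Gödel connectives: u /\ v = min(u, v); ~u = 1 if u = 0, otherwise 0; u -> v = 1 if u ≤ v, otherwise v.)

0.50

The minimum is attained at Q = 0.5, P = 0.5:
  (Q -> P): 0.5 ≤ 0.5, so result = 1
  (Q -> (Q -> P)): 0.5 ≤ 1, so result = 1
  ~(Q -> (Q -> P)): Gödel ¬ of 1 = 0 (operand ≠ 0)
  (Q -> ~(Q -> (Q -> P))): 0.5 > 0, so result = 0
  ~P: Gödel ¬ of 0.5 = 0 (operand ≠ 0)
  (~P /\ P) = min(0, 0.5) = 0
  ((Q -> ~(Q -> (Q -> P))) -> (~P /\ P)): 0 ≤ 0, so result = 1
  (((Q -> ~(Q -> (Q -> P))) -> (~P /\ P)) -> P): 1 > 0.5, so result = 0.5
Checking all 9 assignments confirms none give a value below 0.50.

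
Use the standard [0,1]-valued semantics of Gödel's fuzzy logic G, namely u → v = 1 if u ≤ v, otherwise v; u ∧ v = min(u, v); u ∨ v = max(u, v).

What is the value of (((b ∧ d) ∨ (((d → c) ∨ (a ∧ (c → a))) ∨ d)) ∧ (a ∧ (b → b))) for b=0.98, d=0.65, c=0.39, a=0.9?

(b ∧ d) = min(0.98, 0.65) = 0.65
(d → c): 0.65 > 0.39, so result = 0.39
(c → a): 0.39 ≤ 0.9, so result = 1
(a ∧ (c → a)) = min(0.9, 1) = 0.9
((d → c) ∨ (a ∧ (c → a))) = max(0.39, 0.9) = 0.9
(((d → c) ∨ (a ∧ (c → a))) ∨ d) = max(0.9, 0.65) = 0.9
((b ∧ d) ∨ (((d → c) ∨ (a ∧ (c → a))) ∨ d)) = max(0.65, 0.9) = 0.9
(b → b): 0.98 ≤ 0.98, so result = 1
(a ∧ (b → b)) = min(0.9, 1) = 0.9
(((b ∧ d) ∨ (((d → c) ∨ (a ∧ (c → a))) ∨ d)) ∧ (a ∧ (b → b))) = min(0.9, 0.9) = 0.9

0.90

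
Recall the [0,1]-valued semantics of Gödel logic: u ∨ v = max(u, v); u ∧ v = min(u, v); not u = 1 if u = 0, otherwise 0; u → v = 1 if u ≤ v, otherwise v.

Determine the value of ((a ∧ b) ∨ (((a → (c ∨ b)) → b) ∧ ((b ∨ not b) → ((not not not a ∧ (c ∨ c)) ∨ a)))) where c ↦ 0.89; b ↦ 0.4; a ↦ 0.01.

(a ∧ b) = min(0.01, 0.4) = 0.01
(c ∨ b) = max(0.89, 0.4) = 0.89
(a → (c ∨ b)): 0.01 ≤ 0.89, so result = 1
((a → (c ∨ b)) → b): 1 > 0.4, so result = 0.4
not b: Gödel ¬ of 0.4 = 0 (operand ≠ 0)
(b ∨ not b) = max(0.4, 0) = 0.4
not a: Gödel ¬ of 0.01 = 0 (operand ≠ 0)
not not a: Gödel ¬ of 0 = 1 (operand is 0)
not not not a: Gödel ¬ of 1 = 0 (operand ≠ 0)
(c ∨ c) = max(0.89, 0.89) = 0.89
(not not not a ∧ (c ∨ c)) = min(0, 0.89) = 0
((not not not a ∧ (c ∨ c)) ∨ a) = max(0, 0.01) = 0.01
((b ∨ not b) → ((not not not a ∧ (c ∨ c)) ∨ a)): 0.4 > 0.01, so result = 0.01
(((a → (c ∨ b)) → b) ∧ ((b ∨ not b) → ((not not not a ∧ (c ∨ c)) ∨ a))) = min(0.4, 0.01) = 0.01
((a ∧ b) ∨ (((a → (c ∨ b)) → b) ∧ ((b ∨ not b) → ((not not not a ∧ (c ∨ c)) ∨ a)))) = max(0.01, 0.01) = 0.01

0.01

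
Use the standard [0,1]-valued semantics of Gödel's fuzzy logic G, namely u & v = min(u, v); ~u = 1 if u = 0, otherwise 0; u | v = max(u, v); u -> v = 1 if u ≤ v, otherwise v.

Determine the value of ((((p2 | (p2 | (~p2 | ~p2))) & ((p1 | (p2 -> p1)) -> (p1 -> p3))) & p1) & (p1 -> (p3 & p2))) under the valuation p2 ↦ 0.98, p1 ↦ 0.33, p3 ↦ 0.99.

~p2: Gödel ¬ of 0.98 = 0 (operand ≠ 0)
~p2: Gödel ¬ of 0.98 = 0 (operand ≠ 0)
(~p2 | ~p2) = max(0, 0) = 0
(p2 | (~p2 | ~p2)) = max(0.98, 0) = 0.98
(p2 | (p2 | (~p2 | ~p2))) = max(0.98, 0.98) = 0.98
(p2 -> p1): 0.98 > 0.33, so result = 0.33
(p1 | (p2 -> p1)) = max(0.33, 0.33) = 0.33
(p1 -> p3): 0.33 ≤ 0.99, so result = 1
((p1 | (p2 -> p1)) -> (p1 -> p3)): 0.33 ≤ 1, so result = 1
((p2 | (p2 | (~p2 | ~p2))) & ((p1 | (p2 -> p1)) -> (p1 -> p3))) = min(0.98, 1) = 0.98
(((p2 | (p2 | (~p2 | ~p2))) & ((p1 | (p2 -> p1)) -> (p1 -> p3))) & p1) = min(0.98, 0.33) = 0.33
(p3 & p2) = min(0.99, 0.98) = 0.98
(p1 -> (p3 & p2)): 0.33 ≤ 0.98, so result = 1
((((p2 | (p2 | (~p2 | ~p2))) & ((p1 | (p2 -> p1)) -> (p1 -> p3))) & p1) & (p1 -> (p3 & p2))) = min(0.33, 1) = 0.33

0.33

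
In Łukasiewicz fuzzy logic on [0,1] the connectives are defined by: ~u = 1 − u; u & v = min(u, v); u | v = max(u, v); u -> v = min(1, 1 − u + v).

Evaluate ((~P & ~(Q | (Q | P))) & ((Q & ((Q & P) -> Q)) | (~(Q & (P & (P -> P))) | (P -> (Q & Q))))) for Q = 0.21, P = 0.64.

~P: Łukasiewicz ¬ gives 1 − 0.64 = 0.36
(Q | P) = max(0.21, 0.64) = 0.64
(Q | (Q | P)) = max(0.21, 0.64) = 0.64
~(Q | (Q | P)): Łukasiewicz ¬ gives 1 − 0.64 = 0.36
(~P & ~(Q | (Q | P))) = min(0.36, 0.36) = 0.36
(Q & P) = min(0.21, 0.64) = 0.21
((Q & P) -> Q): min(1, 1 − 0.21 + 0.21) = 1
(Q & ((Q & P) -> Q)) = min(0.21, 1) = 0.21
(P -> P): min(1, 1 − 0.64 + 0.64) = 1
(P & (P -> P)) = min(0.64, 1) = 0.64
(Q & (P & (P -> P))) = min(0.21, 0.64) = 0.21
~(Q & (P & (P -> P))): Łukasiewicz ¬ gives 1 − 0.21 = 0.79
(Q & Q) = min(0.21, 0.21) = 0.21
(P -> (Q & Q)): min(1, 1 − 0.64 + 0.21) = 0.57
(~(Q & (P & (P -> P))) | (P -> (Q & Q))) = max(0.79, 0.57) = 0.79
((Q & ((Q & P) -> Q)) | (~(Q & (P & (P -> P))) | (P -> (Q & Q)))) = max(0.21, 0.79) = 0.79
((~P & ~(Q | (Q | P))) & ((Q & ((Q & P) -> Q)) | (~(Q & (P & (P -> P))) | (P -> (Q & Q))))) = min(0.36, 0.79) = 0.36

0.36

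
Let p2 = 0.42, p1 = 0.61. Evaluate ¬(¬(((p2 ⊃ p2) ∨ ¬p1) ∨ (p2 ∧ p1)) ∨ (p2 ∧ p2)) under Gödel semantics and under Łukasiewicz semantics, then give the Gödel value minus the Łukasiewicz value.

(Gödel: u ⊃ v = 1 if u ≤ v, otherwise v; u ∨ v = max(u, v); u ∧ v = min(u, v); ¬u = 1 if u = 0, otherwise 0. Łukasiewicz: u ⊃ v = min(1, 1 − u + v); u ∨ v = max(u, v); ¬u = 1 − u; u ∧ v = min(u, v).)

Gödel evaluation:
  (p2 ⊃ p2): 0.42 ≤ 0.42, so result = 1
  ¬p1: Gödel ¬ of 0.61 = 0 (operand ≠ 0)
  ((p2 ⊃ p2) ∨ ¬p1) = max(1, 0) = 1
  (p2 ∧ p1) = min(0.42, 0.61) = 0.42
  (((p2 ⊃ p2) ∨ ¬p1) ∨ (p2 ∧ p1)) = max(1, 0.42) = 1
  ¬(((p2 ⊃ p2) ∨ ¬p1) ∨ (p2 ∧ p1)): Gödel ¬ of 1 = 0 (operand ≠ 0)
  (p2 ∧ p2) = min(0.42, 0.42) = 0.42
  (¬(((p2 ⊃ p2) ∨ ¬p1) ∨ (p2 ∧ p1)) ∨ (p2 ∧ p2)) = max(0, 0.42) = 0.42
  ¬(¬(((p2 ⊃ p2) ∨ ¬p1) ∨ (p2 ∧ p1)) ∨ (p2 ∧ p2)): Gödel ¬ of 0.42 = 0 (operand ≠ 0)
  Gödel value = 0
Łukasiewicz evaluation:
  (p2 ⊃ p2): min(1, 1 − 0.42 + 0.42) = 1
  ¬p1: Łukasiewicz ¬ gives 1 − 0.61 = 0.39
  ((p2 ⊃ p2) ∨ ¬p1) = max(1, 0.39) = 1
  (p2 ∧ p1) = min(0.42, 0.61) = 0.42
  (((p2 ⊃ p2) ∨ ¬p1) ∨ (p2 ∧ p1)) = max(1, 0.42) = 1
  ¬(((p2 ⊃ p2) ∨ ¬p1) ∨ (p2 ∧ p1)): Łukasiewicz ¬ gives 1 − 1 = 0
  (p2 ∧ p2) = min(0.42, 0.42) = 0.42
  (¬(((p2 ⊃ p2) ∨ ¬p1) ∨ (p2 ∧ p1)) ∨ (p2 ∧ p2)) = max(0, 0.42) = 0.42
  ¬(¬(((p2 ⊃ p2) ∨ ¬p1) ∨ (p2 ∧ p1)) ∨ (p2 ∧ p2)): Łukasiewicz ¬ gives 1 − 0.42 = 0.58
  Łukasiewicz value = 0.58
Difference: 0 − 0.58 = -0.58

-0.58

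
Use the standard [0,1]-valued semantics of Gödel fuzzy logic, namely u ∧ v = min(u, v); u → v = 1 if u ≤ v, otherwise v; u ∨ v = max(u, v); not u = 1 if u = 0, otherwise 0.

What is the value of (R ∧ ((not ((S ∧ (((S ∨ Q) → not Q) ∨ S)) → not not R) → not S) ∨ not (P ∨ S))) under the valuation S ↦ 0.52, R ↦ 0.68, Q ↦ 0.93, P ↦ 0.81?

(S ∨ Q) = max(0.52, 0.93) = 0.93
not Q: Gödel ¬ of 0.93 = 0 (operand ≠ 0)
((S ∨ Q) → not Q): 0.93 > 0, so result = 0
(((S ∨ Q) → not Q) ∨ S) = max(0, 0.52) = 0.52
(S ∧ (((S ∨ Q) → not Q) ∨ S)) = min(0.52, 0.52) = 0.52
not R: Gödel ¬ of 0.68 = 0 (operand ≠ 0)
not not R: Gödel ¬ of 0 = 1 (operand is 0)
((S ∧ (((S ∨ Q) → not Q) ∨ S)) → not not R): 0.52 ≤ 1, so result = 1
not ((S ∧ (((S ∨ Q) → not Q) ∨ S)) → not not R): Gödel ¬ of 1 = 0 (operand ≠ 0)
not S: Gödel ¬ of 0.52 = 0 (operand ≠ 0)
(not ((S ∧ (((S ∨ Q) → not Q) ∨ S)) → not not R) → not S): 0 ≤ 0, so result = 1
(P ∨ S) = max(0.81, 0.52) = 0.81
not (P ∨ S): Gödel ¬ of 0.81 = 0 (operand ≠ 0)
((not ((S ∧ (((S ∨ Q) → not Q) ∨ S)) → not not R) → not S) ∨ not (P ∨ S)) = max(1, 0) = 1
(R ∧ ((not ((S ∧ (((S ∨ Q) → not Q) ∨ S)) → not not R) → not S) ∨ not (P ∨ S))) = min(0.68, 1) = 0.68

0.68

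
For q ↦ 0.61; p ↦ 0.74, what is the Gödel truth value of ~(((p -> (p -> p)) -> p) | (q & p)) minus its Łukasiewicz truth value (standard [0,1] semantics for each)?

-0.26

Gödel evaluation:
  (p -> p): 0.74 ≤ 0.74, so result = 1
  (p -> (p -> p)): 0.74 ≤ 1, so result = 1
  ((p -> (p -> p)) -> p): 1 > 0.74, so result = 0.74
  (q & p) = min(0.61, 0.74) = 0.61
  (((p -> (p -> p)) -> p) | (q & p)) = max(0.74, 0.61) = 0.74
  ~(((p -> (p -> p)) -> p) | (q & p)): Gödel ¬ of 0.74 = 0 (operand ≠ 0)
  Gödel value = 0
Łukasiewicz evaluation:
  (p -> p): min(1, 1 − 0.74 + 0.74) = 1
  (p -> (p -> p)): min(1, 1 − 0.74 + 1) = 1
  ((p -> (p -> p)) -> p): min(1, 1 − 1 + 0.74) = 0.74
  (q & p) = min(0.61, 0.74) = 0.61
  (((p -> (p -> p)) -> p) | (q & p)) = max(0.74, 0.61) = 0.74
  ~(((p -> (p -> p)) -> p) | (q & p)): Łukasiewicz ¬ gives 1 − 0.74 = 0.26
  Łukasiewicz value = 0.26
Difference: 0 − 0.26 = -0.26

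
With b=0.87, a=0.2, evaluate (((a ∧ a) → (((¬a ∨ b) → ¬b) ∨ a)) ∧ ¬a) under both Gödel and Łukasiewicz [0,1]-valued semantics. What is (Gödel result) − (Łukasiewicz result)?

-0.80

Gödel evaluation:
  (a ∧ a) = min(0.2, 0.2) = 0.2
  ¬a: Gödel ¬ of 0.2 = 0 (operand ≠ 0)
  (¬a ∨ b) = max(0, 0.87) = 0.87
  ¬b: Gödel ¬ of 0.87 = 0 (operand ≠ 0)
  ((¬a ∨ b) → ¬b): 0.87 > 0, so result = 0
  (((¬a ∨ b) → ¬b) ∨ a) = max(0, 0.2) = 0.2
  ((a ∧ a) → (((¬a ∨ b) → ¬b) ∨ a)): 0.2 ≤ 0.2, so result = 1
  ¬a: Gödel ¬ of 0.2 = 0 (operand ≠ 0)
  (((a ∧ a) → (((¬a ∨ b) → ¬b) ∨ a)) ∧ ¬a) = min(1, 0) = 0
  Gödel value = 0
Łukasiewicz evaluation:
  (a ∧ a) = min(0.2, 0.2) = 0.2
  ¬a: Łukasiewicz ¬ gives 1 − 0.2 = 0.8
  (¬a ∨ b) = max(0.8, 0.87) = 0.87
  ¬b: Łukasiewicz ¬ gives 1 − 0.87 = 0.13
  ((¬a ∨ b) → ¬b): min(1, 1 − 0.87 + 0.13) = 0.26
  (((¬a ∨ b) → ¬b) ∨ a) = max(0.26, 0.2) = 0.26
  ((a ∧ a) → (((¬a ∨ b) → ¬b) ∨ a)): min(1, 1 − 0.2 + 0.26) = 1
  ¬a: Łukasiewicz ¬ gives 1 − 0.2 = 0.8
  (((a ∧ a) → (((¬a ∨ b) → ¬b) ∨ a)) ∧ ¬a) = min(1, 0.8) = 0.8
  Łukasiewicz value = 0.8
Difference: 0 − 0.8 = -0.80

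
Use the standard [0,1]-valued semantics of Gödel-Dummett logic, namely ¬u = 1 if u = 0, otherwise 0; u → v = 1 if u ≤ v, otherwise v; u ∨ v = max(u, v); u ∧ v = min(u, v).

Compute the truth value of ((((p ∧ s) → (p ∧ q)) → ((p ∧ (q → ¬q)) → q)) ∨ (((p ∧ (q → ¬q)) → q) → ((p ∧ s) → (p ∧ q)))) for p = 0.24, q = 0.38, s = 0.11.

1.00

(p ∧ s) = min(0.24, 0.11) = 0.11
(p ∧ q) = min(0.24, 0.38) = 0.24
((p ∧ s) → (p ∧ q)): 0.11 ≤ 0.24, so result = 1
¬q: Gödel ¬ of 0.38 = 0 (operand ≠ 0)
(q → ¬q): 0.38 > 0, so result = 0
(p ∧ (q → ¬q)) = min(0.24, 0) = 0
((p ∧ (q → ¬q)) → q): 0 ≤ 0.38, so result = 1
(((p ∧ s) → (p ∧ q)) → ((p ∧ (q → ¬q)) → q)): 1 ≤ 1, so result = 1
¬q: Gödel ¬ of 0.38 = 0 (operand ≠ 0)
(q → ¬q): 0.38 > 0, so result = 0
(p ∧ (q → ¬q)) = min(0.24, 0) = 0
((p ∧ (q → ¬q)) → q): 0 ≤ 0.38, so result = 1
(p ∧ s) = min(0.24, 0.11) = 0.11
(p ∧ q) = min(0.24, 0.38) = 0.24
((p ∧ s) → (p ∧ q)): 0.11 ≤ 0.24, so result = 1
(((p ∧ (q → ¬q)) → q) → ((p ∧ s) → (p ∧ q))): 1 ≤ 1, so result = 1
((((p ∧ s) → (p ∧ q)) → ((p ∧ (q → ¬q)) → q)) ∨ (((p ∧ (q → ¬q)) → q) → ((p ∧ s) → (p ∧ q)))) = max(1, 1) = 1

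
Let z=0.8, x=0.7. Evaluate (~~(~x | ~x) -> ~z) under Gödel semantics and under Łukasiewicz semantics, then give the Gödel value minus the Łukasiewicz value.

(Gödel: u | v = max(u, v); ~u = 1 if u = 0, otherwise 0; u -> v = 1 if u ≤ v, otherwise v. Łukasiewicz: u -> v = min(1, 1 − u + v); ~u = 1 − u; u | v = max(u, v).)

Gödel evaluation:
  ~x: Gödel ¬ of 0.7 = 0 (operand ≠ 0)
  ~x: Gödel ¬ of 0.7 = 0 (operand ≠ 0)
  (~x | ~x) = max(0, 0) = 0
  ~(~x | ~x): Gödel ¬ of 0 = 1 (operand is 0)
  ~~(~x | ~x): Gödel ¬ of 1 = 0 (operand ≠ 0)
  ~z: Gödel ¬ of 0.8 = 0 (operand ≠ 0)
  (~~(~x | ~x) -> ~z): 0 ≤ 0, so result = 1
  Gödel value = 1
Łukasiewicz evaluation:
  ~x: Łukasiewicz ¬ gives 1 − 0.7 = 0.3
  ~x: Łukasiewicz ¬ gives 1 − 0.7 = 0.3
  (~x | ~x) = max(0.3, 0.3) = 0.3
  ~(~x | ~x): Łukasiewicz ¬ gives 1 − 0.3 = 0.7
  ~~(~x | ~x): Łukasiewicz ¬ gives 1 − 0.7 = 0.3
  ~z: Łukasiewicz ¬ gives 1 − 0.8 = 0.2
  (~~(~x | ~x) -> ~z): min(1, 1 − 0.3 + 0.2) = 0.9
  Łukasiewicz value = 0.9
Difference: 1 − 0.9 = 0.10

0.10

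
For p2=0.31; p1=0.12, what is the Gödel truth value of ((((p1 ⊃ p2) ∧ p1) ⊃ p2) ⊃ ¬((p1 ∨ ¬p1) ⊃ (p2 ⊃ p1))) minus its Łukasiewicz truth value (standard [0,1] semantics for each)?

Gödel evaluation:
  (p1 ⊃ p2): 0.12 ≤ 0.31, so result = 1
  ((p1 ⊃ p2) ∧ p1) = min(1, 0.12) = 0.12
  (((p1 ⊃ p2) ∧ p1) ⊃ p2): 0.12 ≤ 0.31, so result = 1
  ¬p1: Gödel ¬ of 0.12 = 0 (operand ≠ 0)
  (p1 ∨ ¬p1) = max(0.12, 0) = 0.12
  (p2 ⊃ p1): 0.31 > 0.12, so result = 0.12
  ((p1 ∨ ¬p1) ⊃ (p2 ⊃ p1)): 0.12 ≤ 0.12, so result = 1
  ¬((p1 ∨ ¬p1) ⊃ (p2 ⊃ p1)): Gödel ¬ of 1 = 0 (operand ≠ 0)
  ((((p1 ⊃ p2) ∧ p1) ⊃ p2) ⊃ ¬((p1 ∨ ¬p1) ⊃ (p2 ⊃ p1))): 1 > 0, so result = 0
  Gödel value = 0
Łukasiewicz evaluation:
  (p1 ⊃ p2): min(1, 1 − 0.12 + 0.31) = 1
  ((p1 ⊃ p2) ∧ p1) = min(1, 0.12) = 0.12
  (((p1 ⊃ p2) ∧ p1) ⊃ p2): min(1, 1 − 0.12 + 0.31) = 1
  ¬p1: Łukasiewicz ¬ gives 1 − 0.12 = 0.88
  (p1 ∨ ¬p1) = max(0.12, 0.88) = 0.88
  (p2 ⊃ p1): min(1, 1 − 0.31 + 0.12) = 0.81
  ((p1 ∨ ¬p1) ⊃ (p2 ⊃ p1)): min(1, 1 − 0.88 + 0.81) = 0.93
  ¬((p1 ∨ ¬p1) ⊃ (p2 ⊃ p1)): Łukasiewicz ¬ gives 1 − 0.93 = 0.07
  ((((p1 ⊃ p2) ∧ p1) ⊃ p2) ⊃ ¬((p1 ∨ ¬p1) ⊃ (p2 ⊃ p1))): min(1, 1 − 1 + 0.07) = 0.07
  Łukasiewicz value = 0.07
Difference: 0 − 0.07 = -0.07

-0.07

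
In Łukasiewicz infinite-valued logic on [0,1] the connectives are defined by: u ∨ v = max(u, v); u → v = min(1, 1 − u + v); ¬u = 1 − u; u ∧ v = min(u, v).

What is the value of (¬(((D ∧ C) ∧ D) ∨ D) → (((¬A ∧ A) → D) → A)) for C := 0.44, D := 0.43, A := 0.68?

(D ∧ C) = min(0.43, 0.44) = 0.43
((D ∧ C) ∧ D) = min(0.43, 0.43) = 0.43
(((D ∧ C) ∧ D) ∨ D) = max(0.43, 0.43) = 0.43
¬(((D ∧ C) ∧ D) ∨ D): Łukasiewicz ¬ gives 1 − 0.43 = 0.57
¬A: Łukasiewicz ¬ gives 1 − 0.68 = 0.32
(¬A ∧ A) = min(0.32, 0.68) = 0.32
((¬A ∧ A) → D): min(1, 1 − 0.32 + 0.43) = 1
(((¬A ∧ A) → D) → A): min(1, 1 − 1 + 0.68) = 0.68
(¬(((D ∧ C) ∧ D) ∨ D) → (((¬A ∧ A) → D) → A)): min(1, 1 − 0.57 + 0.68) = 1

1.00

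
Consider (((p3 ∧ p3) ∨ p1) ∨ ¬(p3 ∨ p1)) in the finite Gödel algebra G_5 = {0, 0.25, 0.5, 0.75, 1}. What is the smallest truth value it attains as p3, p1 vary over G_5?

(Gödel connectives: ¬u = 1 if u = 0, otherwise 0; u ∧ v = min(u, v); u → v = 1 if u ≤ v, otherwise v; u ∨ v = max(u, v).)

0.25

The minimum is attained at p3 = 0, p1 = 0.25:
  (p3 ∧ p3) = min(0, 0) = 0
  ((p3 ∧ p3) ∨ p1) = max(0, 0.25) = 0.25
  (p3 ∨ p1) = max(0, 0.25) = 0.25
  ¬(p3 ∨ p1): Gödel ¬ of 0.25 = 0 (operand ≠ 0)
  (((p3 ∧ p3) ∨ p1) ∨ ¬(p3 ∨ p1)) = max(0.25, 0) = 0.25
Checking all 25 assignments confirms none give a value below 0.25.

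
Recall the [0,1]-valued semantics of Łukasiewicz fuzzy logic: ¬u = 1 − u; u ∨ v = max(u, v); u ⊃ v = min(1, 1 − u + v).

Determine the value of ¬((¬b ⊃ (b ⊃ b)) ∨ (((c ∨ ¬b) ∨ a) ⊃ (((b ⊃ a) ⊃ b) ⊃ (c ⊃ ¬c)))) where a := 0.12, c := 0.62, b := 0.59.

0.00

¬b: Łukasiewicz ¬ gives 1 − 0.59 = 0.41
(b ⊃ b): min(1, 1 − 0.59 + 0.59) = 1
(¬b ⊃ (b ⊃ b)): min(1, 1 − 0.41 + 1) = 1
¬b: Łukasiewicz ¬ gives 1 − 0.59 = 0.41
(c ∨ ¬b) = max(0.62, 0.41) = 0.62
((c ∨ ¬b) ∨ a) = max(0.62, 0.12) = 0.62
(b ⊃ a): min(1, 1 − 0.59 + 0.12) = 0.53
((b ⊃ a) ⊃ b): min(1, 1 − 0.53 + 0.59) = 1
¬c: Łukasiewicz ¬ gives 1 − 0.62 = 0.38
(c ⊃ ¬c): min(1, 1 − 0.62 + 0.38) = 0.76
(((b ⊃ a) ⊃ b) ⊃ (c ⊃ ¬c)): min(1, 1 − 1 + 0.76) = 0.76
(((c ∨ ¬b) ∨ a) ⊃ (((b ⊃ a) ⊃ b) ⊃ (c ⊃ ¬c))): min(1, 1 − 0.62 + 0.76) = 1
((¬b ⊃ (b ⊃ b)) ∨ (((c ∨ ¬b) ∨ a) ⊃ (((b ⊃ a) ⊃ b) ⊃ (c ⊃ ¬c)))) = max(1, 1) = 1
¬((¬b ⊃ (b ⊃ b)) ∨ (((c ∨ ¬b) ∨ a) ⊃ (((b ⊃ a) ⊃ b) ⊃ (c ⊃ ¬c)))): Łukasiewicz ¬ gives 1 − 1 = 0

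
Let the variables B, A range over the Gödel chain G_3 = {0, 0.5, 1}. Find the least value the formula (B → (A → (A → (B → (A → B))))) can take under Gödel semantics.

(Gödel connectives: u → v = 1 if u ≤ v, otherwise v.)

1.00

Every assignment gives 1. For instance at B = 0, A = 0:
  (A → B): 0 ≤ 0, so result = 1
  (B → (A → B)): 0 ≤ 1, so result = 1
  (A → (B → (A → B))): 0 ≤ 1, so result = 1
  (A → (A → (B → (A → B)))): 0 ≤ 1, so result = 1
  (B → (A → (A → (B → (A → B))))): 0 ≤ 1, so result = 1
All 9 assignments give value 1 — the formula is a G_3-tautology.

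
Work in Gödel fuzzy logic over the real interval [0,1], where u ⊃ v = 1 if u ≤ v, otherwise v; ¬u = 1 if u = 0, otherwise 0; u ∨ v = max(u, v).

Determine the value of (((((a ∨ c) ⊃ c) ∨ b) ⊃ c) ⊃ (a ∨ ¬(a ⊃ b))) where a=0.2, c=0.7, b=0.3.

0.20

(a ∨ c) = max(0.2, 0.7) = 0.7
((a ∨ c) ⊃ c): 0.7 ≤ 0.7, so result = 1
(((a ∨ c) ⊃ c) ∨ b) = max(1, 0.3) = 1
((((a ∨ c) ⊃ c) ∨ b) ⊃ c): 1 > 0.7, so result = 0.7
(a ⊃ b): 0.2 ≤ 0.3, so result = 1
¬(a ⊃ b): Gödel ¬ of 1 = 0 (operand ≠ 0)
(a ∨ ¬(a ⊃ b)) = max(0.2, 0) = 0.2
(((((a ∨ c) ⊃ c) ∨ b) ⊃ c) ⊃ (a ∨ ¬(a ⊃ b))): 0.7 > 0.2, so result = 0.2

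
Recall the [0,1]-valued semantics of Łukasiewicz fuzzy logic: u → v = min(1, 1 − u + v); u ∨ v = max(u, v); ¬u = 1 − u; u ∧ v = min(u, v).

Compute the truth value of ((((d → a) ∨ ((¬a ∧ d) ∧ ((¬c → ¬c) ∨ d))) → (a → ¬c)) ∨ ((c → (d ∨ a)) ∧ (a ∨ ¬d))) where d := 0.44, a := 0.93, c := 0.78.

0.93

(d → a): min(1, 1 − 0.44 + 0.93) = 1
¬a: Łukasiewicz ¬ gives 1 − 0.93 = 0.07
(¬a ∧ d) = min(0.07, 0.44) = 0.07
¬c: Łukasiewicz ¬ gives 1 − 0.78 = 0.22
¬c: Łukasiewicz ¬ gives 1 − 0.78 = 0.22
(¬c → ¬c): min(1, 1 − 0.22 + 0.22) = 1
((¬c → ¬c) ∨ d) = max(1, 0.44) = 1
((¬a ∧ d) ∧ ((¬c → ¬c) ∨ d)) = min(0.07, 1) = 0.07
((d → a) ∨ ((¬a ∧ d) ∧ ((¬c → ¬c) ∨ d))) = max(1, 0.07) = 1
¬c: Łukasiewicz ¬ gives 1 − 0.78 = 0.22
(a → ¬c): min(1, 1 − 0.93 + 0.22) = 0.29
(((d → a) ∨ ((¬a ∧ d) ∧ ((¬c → ¬c) ∨ d))) → (a → ¬c)): min(1, 1 − 1 + 0.29) = 0.29
(d ∨ a) = max(0.44, 0.93) = 0.93
(c → (d ∨ a)): min(1, 1 − 0.78 + 0.93) = 1
¬d: Łukasiewicz ¬ gives 1 − 0.44 = 0.56
(a ∨ ¬d) = max(0.93, 0.56) = 0.93
((c → (d ∨ a)) ∧ (a ∨ ¬d)) = min(1, 0.93) = 0.93
((((d → a) ∨ ((¬a ∧ d) ∧ ((¬c → ¬c) ∨ d))) → (a → ¬c)) ∨ ((c → (d ∨ a)) ∧ (a ∨ ¬d))) = max(0.29, 0.93) = 0.93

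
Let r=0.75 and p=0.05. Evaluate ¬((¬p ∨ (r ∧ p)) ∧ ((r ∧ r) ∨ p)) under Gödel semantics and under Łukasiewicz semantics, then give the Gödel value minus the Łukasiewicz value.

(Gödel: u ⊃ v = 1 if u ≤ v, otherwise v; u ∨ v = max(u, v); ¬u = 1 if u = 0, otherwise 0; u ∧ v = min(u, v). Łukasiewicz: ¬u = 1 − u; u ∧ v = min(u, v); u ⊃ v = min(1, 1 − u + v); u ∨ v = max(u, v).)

Gödel evaluation:
  ¬p: Gödel ¬ of 0.05 = 0 (operand ≠ 0)
  (r ∧ p) = min(0.75, 0.05) = 0.05
  (¬p ∨ (r ∧ p)) = max(0, 0.05) = 0.05
  (r ∧ r) = min(0.75, 0.75) = 0.75
  ((r ∧ r) ∨ p) = max(0.75, 0.05) = 0.75
  ((¬p ∨ (r ∧ p)) ∧ ((r ∧ r) ∨ p)) = min(0.05, 0.75) = 0.05
  ¬((¬p ∨ (r ∧ p)) ∧ ((r ∧ r) ∨ p)): Gödel ¬ of 0.05 = 0 (operand ≠ 0)
  Gödel value = 0
Łukasiewicz evaluation:
  ¬p: Łukasiewicz ¬ gives 1 − 0.05 = 0.95
  (r ∧ p) = min(0.75, 0.05) = 0.05
  (¬p ∨ (r ∧ p)) = max(0.95, 0.05) = 0.95
  (r ∧ r) = min(0.75, 0.75) = 0.75
  ((r ∧ r) ∨ p) = max(0.75, 0.05) = 0.75
  ((¬p ∨ (r ∧ p)) ∧ ((r ∧ r) ∨ p)) = min(0.95, 0.75) = 0.75
  ¬((¬p ∨ (r ∧ p)) ∧ ((r ∧ r) ∨ p)): Łukasiewicz ¬ gives 1 − 0.75 = 0.25
  Łukasiewicz value = 0.25
Difference: 0 − 0.25 = -0.25

-0.25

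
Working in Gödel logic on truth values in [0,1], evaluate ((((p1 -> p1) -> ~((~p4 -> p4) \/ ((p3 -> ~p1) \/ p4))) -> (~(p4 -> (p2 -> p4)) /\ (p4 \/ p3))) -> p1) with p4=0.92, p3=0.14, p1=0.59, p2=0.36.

(p1 -> p1): 0.59 ≤ 0.59, so result = 1
~p4: Gödel ¬ of 0.92 = 0 (operand ≠ 0)
(~p4 -> p4): 0 ≤ 0.92, so result = 1
~p1: Gödel ¬ of 0.59 = 0 (operand ≠ 0)
(p3 -> ~p1): 0.14 > 0, so result = 0
((p3 -> ~p1) \/ p4) = max(0, 0.92) = 0.92
((~p4 -> p4) \/ ((p3 -> ~p1) \/ p4)) = max(1, 0.92) = 1
~((~p4 -> p4) \/ ((p3 -> ~p1) \/ p4)): Gödel ¬ of 1 = 0 (operand ≠ 0)
((p1 -> p1) -> ~((~p4 -> p4) \/ ((p3 -> ~p1) \/ p4))): 1 > 0, so result = 0
(p2 -> p4): 0.36 ≤ 0.92, so result = 1
(p4 -> (p2 -> p4)): 0.92 ≤ 1, so result = 1
~(p4 -> (p2 -> p4)): Gödel ¬ of 1 = 0 (operand ≠ 0)
(p4 \/ p3) = max(0.92, 0.14) = 0.92
(~(p4 -> (p2 -> p4)) /\ (p4 \/ p3)) = min(0, 0.92) = 0
(((p1 -> p1) -> ~((~p4 -> p4) \/ ((p3 -> ~p1) \/ p4))) -> (~(p4 -> (p2 -> p4)) /\ (p4 \/ p3))): 0 ≤ 0, so result = 1
((((p1 -> p1) -> ~((~p4 -> p4) \/ ((p3 -> ~p1) \/ p4))) -> (~(p4 -> (p2 -> p4)) /\ (p4 \/ p3))) -> p1): 1 > 0.59, so result = 0.59

0.59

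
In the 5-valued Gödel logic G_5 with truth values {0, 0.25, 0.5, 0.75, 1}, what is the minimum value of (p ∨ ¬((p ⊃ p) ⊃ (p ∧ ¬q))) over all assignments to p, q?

The minimum is attained at p = 0.25, q = 0:
  (p ⊃ p): 0.25 ≤ 0.25, so result = 1
  ¬q: Gödel ¬ of 0 = 1 (operand is 0)
  (p ∧ ¬q) = min(0.25, 1) = 0.25
  ((p ⊃ p) ⊃ (p ∧ ¬q)): 1 > 0.25, so result = 0.25
  ¬((p ⊃ p) ⊃ (p ∧ ¬q)): Gödel ¬ of 0.25 = 0 (operand ≠ 0)
  (p ∨ ¬((p ⊃ p) ⊃ (p ∧ ¬q))) = max(0.25, 0) = 0.25
Checking all 25 assignments confirms none give a value below 0.25.

0.25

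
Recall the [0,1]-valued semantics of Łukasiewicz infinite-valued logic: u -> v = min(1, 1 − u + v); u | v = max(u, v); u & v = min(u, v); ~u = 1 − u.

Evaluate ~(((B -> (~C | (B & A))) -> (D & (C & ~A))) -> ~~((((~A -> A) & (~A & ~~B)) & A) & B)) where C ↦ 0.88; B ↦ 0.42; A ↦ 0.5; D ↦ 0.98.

~C: Łukasiewicz ¬ gives 1 − 0.88 = 0.12
(B & A) = min(0.42, 0.5) = 0.42
(~C | (B & A)) = max(0.12, 0.42) = 0.42
(B -> (~C | (B & A))): min(1, 1 − 0.42 + 0.42) = 1
~A: Łukasiewicz ¬ gives 1 − 0.5 = 0.5
(C & ~A) = min(0.88, 0.5) = 0.5
(D & (C & ~A)) = min(0.98, 0.5) = 0.5
((B -> (~C | (B & A))) -> (D & (C & ~A))): min(1, 1 − 1 + 0.5) = 0.5
~A: Łukasiewicz ¬ gives 1 − 0.5 = 0.5
(~A -> A): min(1, 1 − 0.5 + 0.5) = 1
~A: Łukasiewicz ¬ gives 1 − 0.5 = 0.5
~B: Łukasiewicz ¬ gives 1 − 0.42 = 0.58
~~B: Łukasiewicz ¬ gives 1 − 0.58 = 0.42
(~A & ~~B) = min(0.5, 0.42) = 0.42
((~A -> A) & (~A & ~~B)) = min(1, 0.42) = 0.42
(((~A -> A) & (~A & ~~B)) & A) = min(0.42, 0.5) = 0.42
((((~A -> A) & (~A & ~~B)) & A) & B) = min(0.42, 0.42) = 0.42
~((((~A -> A) & (~A & ~~B)) & A) & B): Łukasiewicz ¬ gives 1 − 0.42 = 0.58
~~((((~A -> A) & (~A & ~~B)) & A) & B): Łukasiewicz ¬ gives 1 − 0.58 = 0.42
(((B -> (~C | (B & A))) -> (D & (C & ~A))) -> ~~((((~A -> A) & (~A & ~~B)) & A) & B)): min(1, 1 − 0.5 + 0.42) = 0.92
~(((B -> (~C | (B & A))) -> (D & (C & ~A))) -> ~~((((~A -> A) & (~A & ~~B)) & A) & B)): Łukasiewicz ¬ gives 1 − 0.92 = 0.08

0.08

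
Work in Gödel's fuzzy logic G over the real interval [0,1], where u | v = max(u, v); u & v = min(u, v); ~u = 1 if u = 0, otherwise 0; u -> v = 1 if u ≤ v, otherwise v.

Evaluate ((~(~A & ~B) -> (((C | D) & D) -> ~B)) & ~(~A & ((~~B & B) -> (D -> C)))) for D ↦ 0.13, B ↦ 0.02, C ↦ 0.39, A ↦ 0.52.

~A: Gödel ¬ of 0.52 = 0 (operand ≠ 0)
~B: Gödel ¬ of 0.02 = 0 (operand ≠ 0)
(~A & ~B) = min(0, 0) = 0
~(~A & ~B): Gödel ¬ of 0 = 1 (operand is 0)
(C | D) = max(0.39, 0.13) = 0.39
((C | D) & D) = min(0.39, 0.13) = 0.13
~B: Gödel ¬ of 0.02 = 0 (operand ≠ 0)
(((C | D) & D) -> ~B): 0.13 > 0, so result = 0
(~(~A & ~B) -> (((C | D) & D) -> ~B)): 1 > 0, so result = 0
~A: Gödel ¬ of 0.52 = 0 (operand ≠ 0)
~B: Gödel ¬ of 0.02 = 0 (operand ≠ 0)
~~B: Gödel ¬ of 0 = 1 (operand is 0)
(~~B & B) = min(1, 0.02) = 0.02
(D -> C): 0.13 ≤ 0.39, so result = 1
((~~B & B) -> (D -> C)): 0.02 ≤ 1, so result = 1
(~A & ((~~B & B) -> (D -> C))) = min(0, 1) = 0
~(~A & ((~~B & B) -> (D -> C))): Gödel ¬ of 0 = 1 (operand is 0)
((~(~A & ~B) -> (((C | D) & D) -> ~B)) & ~(~A & ((~~B & B) -> (D -> C)))) = min(0, 1) = 0

0.00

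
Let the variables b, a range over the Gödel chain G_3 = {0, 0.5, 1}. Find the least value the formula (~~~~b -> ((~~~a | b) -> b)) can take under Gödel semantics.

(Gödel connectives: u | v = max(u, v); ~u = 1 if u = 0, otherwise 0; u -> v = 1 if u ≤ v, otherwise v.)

0.50

The minimum is attained at b = 0.5, a = 0:
  ~b: Gödel ¬ of 0.5 = 0 (operand ≠ 0)
  ~~b: Gödel ¬ of 0 = 1 (operand is 0)
  ~~~b: Gödel ¬ of 1 = 0 (operand ≠ 0)
  ~~~~b: Gödel ¬ of 0 = 1 (operand is 0)
  ~a: Gödel ¬ of 0 = 1 (operand is 0)
  ~~a: Gödel ¬ of 1 = 0 (operand ≠ 0)
  ~~~a: Gödel ¬ of 0 = 1 (operand is 0)
  (~~~a | b) = max(1, 0.5) = 1
  ((~~~a | b) -> b): 1 > 0.5, so result = 0.5
  (~~~~b -> ((~~~a | b) -> b)): 1 > 0.5, so result = 0.5
Checking all 9 assignments confirms none give a value below 0.50.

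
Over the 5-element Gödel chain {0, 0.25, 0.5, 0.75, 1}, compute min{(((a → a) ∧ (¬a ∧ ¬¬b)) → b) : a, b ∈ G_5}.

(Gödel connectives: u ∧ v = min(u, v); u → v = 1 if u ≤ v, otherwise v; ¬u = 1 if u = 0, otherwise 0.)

The minimum is attained at a = 0, b = 0.25:
  (a → a): 0 ≤ 0, so result = 1
  ¬a: Gödel ¬ of 0 = 1 (operand is 0)
  ¬b: Gödel ¬ of 0.25 = 0 (operand ≠ 0)
  ¬¬b: Gödel ¬ of 0 = 1 (operand is 0)
  (¬a ∧ ¬¬b) = min(1, 1) = 1
  ((a → a) ∧ (¬a ∧ ¬¬b)) = min(1, 1) = 1
  (((a → a) ∧ (¬a ∧ ¬¬b)) → b): 1 > 0.25, so result = 0.25
Checking all 25 assignments confirms none give a value below 0.25.

0.25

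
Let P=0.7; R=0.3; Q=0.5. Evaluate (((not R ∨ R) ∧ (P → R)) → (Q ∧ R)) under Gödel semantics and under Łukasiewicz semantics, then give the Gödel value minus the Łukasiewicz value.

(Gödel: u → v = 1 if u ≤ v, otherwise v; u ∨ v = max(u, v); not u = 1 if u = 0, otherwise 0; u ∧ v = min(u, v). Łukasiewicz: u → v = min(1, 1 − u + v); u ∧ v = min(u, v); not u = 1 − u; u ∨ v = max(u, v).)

Gödel evaluation:
  not R: Gödel ¬ of 0.3 = 0 (operand ≠ 0)
  (not R ∨ R) = max(0, 0.3) = 0.3
  (P → R): 0.7 > 0.3, so result = 0.3
  ((not R ∨ R) ∧ (P → R)) = min(0.3, 0.3) = 0.3
  (Q ∧ R) = min(0.5, 0.3) = 0.3
  (((not R ∨ R) ∧ (P → R)) → (Q ∧ R)): 0.3 ≤ 0.3, so result = 1
  Gödel value = 1
Łukasiewicz evaluation:
  not R: Łukasiewicz ¬ gives 1 − 0.3 = 0.7
  (not R ∨ R) = max(0.7, 0.3) = 0.7
  (P → R): min(1, 1 − 0.7 + 0.3) = 0.6
  ((not R ∨ R) ∧ (P → R)) = min(0.7, 0.6) = 0.6
  (Q ∧ R) = min(0.5, 0.3) = 0.3
  (((not R ∨ R) ∧ (P → R)) → (Q ∧ R)): min(1, 1 − 0.6 + 0.3) = 0.7
  Łukasiewicz value = 0.7
Difference: 1 − 0.7 = 0.30

0.30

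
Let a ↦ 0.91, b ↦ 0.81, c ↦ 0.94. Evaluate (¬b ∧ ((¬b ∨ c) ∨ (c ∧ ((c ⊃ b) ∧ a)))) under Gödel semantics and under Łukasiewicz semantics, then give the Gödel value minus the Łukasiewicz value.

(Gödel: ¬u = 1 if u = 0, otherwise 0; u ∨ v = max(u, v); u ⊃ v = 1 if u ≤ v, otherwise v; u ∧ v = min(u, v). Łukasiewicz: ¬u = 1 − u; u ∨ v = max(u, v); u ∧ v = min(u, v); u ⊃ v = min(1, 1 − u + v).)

-0.19

Gödel evaluation:
  ¬b: Gödel ¬ of 0.81 = 0 (operand ≠ 0)
  ¬b: Gödel ¬ of 0.81 = 0 (operand ≠ 0)
  (¬b ∨ c) = max(0, 0.94) = 0.94
  (c ⊃ b): 0.94 > 0.81, so result = 0.81
  ((c ⊃ b) ∧ a) = min(0.81, 0.91) = 0.81
  (c ∧ ((c ⊃ b) ∧ a)) = min(0.94, 0.81) = 0.81
  ((¬b ∨ c) ∨ (c ∧ ((c ⊃ b) ∧ a))) = max(0.94, 0.81) = 0.94
  (¬b ∧ ((¬b ∨ c) ∨ (c ∧ ((c ⊃ b) ∧ a)))) = min(0, 0.94) = 0
  Gödel value = 0
Łukasiewicz evaluation:
  ¬b: Łukasiewicz ¬ gives 1 − 0.81 = 0.19
  ¬b: Łukasiewicz ¬ gives 1 − 0.81 = 0.19
  (¬b ∨ c) = max(0.19, 0.94) = 0.94
  (c ⊃ b): min(1, 1 − 0.94 + 0.81) = 0.87
  ((c ⊃ b) ∧ a) = min(0.87, 0.91) = 0.87
  (c ∧ ((c ⊃ b) ∧ a)) = min(0.94, 0.87) = 0.87
  ((¬b ∨ c) ∨ (c ∧ ((c ⊃ b) ∧ a))) = max(0.94, 0.87) = 0.94
  (¬b ∧ ((¬b ∨ c) ∨ (c ∧ ((c ⊃ b) ∧ a)))) = min(0.19, 0.94) = 0.19
  Łukasiewicz value = 0.19
Difference: 0 − 0.19 = -0.19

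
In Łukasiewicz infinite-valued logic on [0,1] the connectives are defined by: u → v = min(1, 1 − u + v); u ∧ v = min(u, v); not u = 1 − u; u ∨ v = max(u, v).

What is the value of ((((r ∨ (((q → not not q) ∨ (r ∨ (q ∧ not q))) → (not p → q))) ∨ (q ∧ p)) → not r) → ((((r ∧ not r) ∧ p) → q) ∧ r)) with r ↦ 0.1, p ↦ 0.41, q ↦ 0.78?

not q: Łukasiewicz ¬ gives 1 − 0.78 = 0.22
not not q: Łukasiewicz ¬ gives 1 − 0.22 = 0.78
(q → not not q): min(1, 1 − 0.78 + 0.78) = 1
not q: Łukasiewicz ¬ gives 1 − 0.78 = 0.22
(q ∧ not q) = min(0.78, 0.22) = 0.22
(r ∨ (q ∧ not q)) = max(0.1, 0.22) = 0.22
((q → not not q) ∨ (r ∨ (q ∧ not q))) = max(1, 0.22) = 1
not p: Łukasiewicz ¬ gives 1 − 0.41 = 0.59
(not p → q): min(1, 1 − 0.59 + 0.78) = 1
(((q → not not q) ∨ (r ∨ (q ∧ not q))) → (not p → q)): min(1, 1 − 1 + 1) = 1
(r ∨ (((q → not not q) ∨ (r ∨ (q ∧ not q))) → (not p → q))) = max(0.1, 1) = 1
(q ∧ p) = min(0.78, 0.41) = 0.41
((r ∨ (((q → not not q) ∨ (r ∨ (q ∧ not q))) → (not p → q))) ∨ (q ∧ p)) = max(1, 0.41) = 1
not r: Łukasiewicz ¬ gives 1 − 0.1 = 0.9
(((r ∨ (((q → not not q) ∨ (r ∨ (q ∧ not q))) → (not p → q))) ∨ (q ∧ p)) → not r): min(1, 1 − 1 + 0.9) = 0.9
not r: Łukasiewicz ¬ gives 1 − 0.1 = 0.9
(r ∧ not r) = min(0.1, 0.9) = 0.1
((r ∧ not r) ∧ p) = min(0.1, 0.41) = 0.1
(((r ∧ not r) ∧ p) → q): min(1, 1 − 0.1 + 0.78) = 1
((((r ∧ not r) ∧ p) → q) ∧ r) = min(1, 0.1) = 0.1
((((r ∨ (((q → not not q) ∨ (r ∨ (q ∧ not q))) → (not p → q))) ∨ (q ∧ p)) → not r) → ((((r ∧ not r) ∧ p) → q) ∧ r)): min(1, 1 − 0.9 + 0.1) = 0.2

0.20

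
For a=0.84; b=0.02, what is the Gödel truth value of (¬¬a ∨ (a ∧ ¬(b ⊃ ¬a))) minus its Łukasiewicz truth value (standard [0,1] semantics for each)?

Gödel evaluation:
  ¬a: Gödel ¬ of 0.84 = 0 (operand ≠ 0)
  ¬¬a: Gödel ¬ of 0 = 1 (operand is 0)
  ¬a: Gödel ¬ of 0.84 = 0 (operand ≠ 0)
  (b ⊃ ¬a): 0.02 > 0, so result = 0
  ¬(b ⊃ ¬a): Gödel ¬ of 0 = 1 (operand is 0)
  (a ∧ ¬(b ⊃ ¬a)) = min(0.84, 1) = 0.84
  (¬¬a ∨ (a ∧ ¬(b ⊃ ¬a))) = max(1, 0.84) = 1
  Gödel value = 1
Łukasiewicz evaluation:
  ¬a: Łukasiewicz ¬ gives 1 − 0.84 = 0.16
  ¬¬a: Łukasiewicz ¬ gives 1 − 0.16 = 0.84
  ¬a: Łukasiewicz ¬ gives 1 − 0.84 = 0.16
  (b ⊃ ¬a): min(1, 1 − 0.02 + 0.16) = 1
  ¬(b ⊃ ¬a): Łukasiewicz ¬ gives 1 − 1 = 0
  (a ∧ ¬(b ⊃ ¬a)) = min(0.84, 0) = 0
  (¬¬a ∨ (a ∧ ¬(b ⊃ ¬a))) = max(0.84, 0) = 0.84
  Łukasiewicz value = 0.84
Difference: 1 − 0.84 = 0.16

0.16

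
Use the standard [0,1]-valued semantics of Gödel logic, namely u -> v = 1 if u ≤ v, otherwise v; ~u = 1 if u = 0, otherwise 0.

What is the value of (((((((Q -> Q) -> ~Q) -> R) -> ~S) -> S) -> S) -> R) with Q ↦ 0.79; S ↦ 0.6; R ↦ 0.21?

(Q -> Q): 0.79 ≤ 0.79, so result = 1
~Q: Gödel ¬ of 0.79 = 0 (operand ≠ 0)
((Q -> Q) -> ~Q): 1 > 0, so result = 0
(((Q -> Q) -> ~Q) -> R): 0 ≤ 0.21, so result = 1
~S: Gödel ¬ of 0.6 = 0 (operand ≠ 0)
((((Q -> Q) -> ~Q) -> R) -> ~S): 1 > 0, so result = 0
(((((Q -> Q) -> ~Q) -> R) -> ~S) -> S): 0 ≤ 0.6, so result = 1
((((((Q -> Q) -> ~Q) -> R) -> ~S) -> S) -> S): 1 > 0.6, so result = 0.6
(((((((Q -> Q) -> ~Q) -> R) -> ~S) -> S) -> S) -> R): 0.6 > 0.21, so result = 0.21

0.21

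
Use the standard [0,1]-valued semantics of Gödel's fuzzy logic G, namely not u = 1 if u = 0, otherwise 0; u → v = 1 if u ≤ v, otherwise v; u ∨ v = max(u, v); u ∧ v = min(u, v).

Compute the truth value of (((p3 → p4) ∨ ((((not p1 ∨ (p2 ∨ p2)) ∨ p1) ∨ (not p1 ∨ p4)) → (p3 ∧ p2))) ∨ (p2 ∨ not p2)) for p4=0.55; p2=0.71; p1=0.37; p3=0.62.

(p3 → p4): 0.62 > 0.55, so result = 0.55
not p1: Gödel ¬ of 0.37 = 0 (operand ≠ 0)
(p2 ∨ p2) = max(0.71, 0.71) = 0.71
(not p1 ∨ (p2 ∨ p2)) = max(0, 0.71) = 0.71
((not p1 ∨ (p2 ∨ p2)) ∨ p1) = max(0.71, 0.37) = 0.71
not p1: Gödel ¬ of 0.37 = 0 (operand ≠ 0)
(not p1 ∨ p4) = max(0, 0.55) = 0.55
(((not p1 ∨ (p2 ∨ p2)) ∨ p1) ∨ (not p1 ∨ p4)) = max(0.71, 0.55) = 0.71
(p3 ∧ p2) = min(0.62, 0.71) = 0.62
((((not p1 ∨ (p2 ∨ p2)) ∨ p1) ∨ (not p1 ∨ p4)) → (p3 ∧ p2)): 0.71 > 0.62, so result = 0.62
((p3 → p4) ∨ ((((not p1 ∨ (p2 ∨ p2)) ∨ p1) ∨ (not p1 ∨ p4)) → (p3 ∧ p2))) = max(0.55, 0.62) = 0.62
not p2: Gödel ¬ of 0.71 = 0 (operand ≠ 0)
(p2 ∨ not p2) = max(0.71, 0) = 0.71
(((p3 → p4) ∨ ((((not p1 ∨ (p2 ∨ p2)) ∨ p1) ∨ (not p1 ∨ p4)) → (p3 ∧ p2))) ∨ (p2 ∨ not p2)) = max(0.62, 0.71) = 0.71

0.71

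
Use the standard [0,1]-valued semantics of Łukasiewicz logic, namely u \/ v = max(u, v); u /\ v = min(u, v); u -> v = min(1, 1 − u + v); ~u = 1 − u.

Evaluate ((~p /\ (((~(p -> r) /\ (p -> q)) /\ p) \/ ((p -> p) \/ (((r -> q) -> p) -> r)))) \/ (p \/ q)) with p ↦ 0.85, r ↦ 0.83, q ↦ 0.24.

0.85

~p: Łukasiewicz ¬ gives 1 − 0.85 = 0.15
(p -> r): min(1, 1 − 0.85 + 0.83) = 0.98
~(p -> r): Łukasiewicz ¬ gives 1 − 0.98 = 0.02
(p -> q): min(1, 1 − 0.85 + 0.24) = 0.39
(~(p -> r) /\ (p -> q)) = min(0.02, 0.39) = 0.02
((~(p -> r) /\ (p -> q)) /\ p) = min(0.02, 0.85) = 0.02
(p -> p): min(1, 1 − 0.85 + 0.85) = 1
(r -> q): min(1, 1 − 0.83 + 0.24) = 0.41
((r -> q) -> p): min(1, 1 − 0.41 + 0.85) = 1
(((r -> q) -> p) -> r): min(1, 1 − 1 + 0.83) = 0.83
((p -> p) \/ (((r -> q) -> p) -> r)) = max(1, 0.83) = 1
(((~(p -> r) /\ (p -> q)) /\ p) \/ ((p -> p) \/ (((r -> q) -> p) -> r))) = max(0.02, 1) = 1
(~p /\ (((~(p -> r) /\ (p -> q)) /\ p) \/ ((p -> p) \/ (((r -> q) -> p) -> r)))) = min(0.15, 1) = 0.15
(p \/ q) = max(0.85, 0.24) = 0.85
((~p /\ (((~(p -> r) /\ (p -> q)) /\ p) \/ ((p -> p) \/ (((r -> q) -> p) -> r)))) \/ (p \/ q)) = max(0.15, 0.85) = 0.85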